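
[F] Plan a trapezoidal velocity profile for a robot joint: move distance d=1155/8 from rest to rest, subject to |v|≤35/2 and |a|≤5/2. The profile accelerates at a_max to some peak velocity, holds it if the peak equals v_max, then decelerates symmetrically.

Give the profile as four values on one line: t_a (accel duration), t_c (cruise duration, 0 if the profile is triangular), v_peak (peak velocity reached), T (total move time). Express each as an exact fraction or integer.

(v_max)²/a_max = (35/2)²/(5/2) = 245/2
1155/8 ≥ 245/2 ⇒ cruise phase
t_a = (35/2)/(5/2) = 7; v_peak = 35/2
d_cruise = 1155/8 − 245/2 = 175/8; t_c = (175/8)/(35/2) = 5/4
T = 2·7 + 5/4 = 61/4

t_a=7 t_c=5/4 v_peak=35/2 T=61/4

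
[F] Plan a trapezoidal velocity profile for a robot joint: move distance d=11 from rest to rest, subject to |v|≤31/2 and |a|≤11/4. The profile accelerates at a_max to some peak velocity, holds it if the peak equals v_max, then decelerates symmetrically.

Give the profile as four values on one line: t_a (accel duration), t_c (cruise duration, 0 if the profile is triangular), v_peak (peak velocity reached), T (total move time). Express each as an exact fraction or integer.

(v_max)²/a_max = (31/2)²/(11/4) = 961/11
11 < 961/11 ⇒ no cruise
v_peak = √(11·11/4) = √(121/4) = 11/2
t_a = (11/2)/(11/4) = 2; t_c = 0
T = 2·2 = 4

t_a=2 t_c=0 v_peak=11/2 T=4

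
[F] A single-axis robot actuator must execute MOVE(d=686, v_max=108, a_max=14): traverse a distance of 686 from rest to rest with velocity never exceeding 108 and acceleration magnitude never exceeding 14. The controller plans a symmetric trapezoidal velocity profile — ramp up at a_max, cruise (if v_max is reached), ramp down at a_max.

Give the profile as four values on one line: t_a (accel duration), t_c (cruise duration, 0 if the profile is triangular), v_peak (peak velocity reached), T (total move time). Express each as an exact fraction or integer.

vₘ²/aₘ = 108²/14 = 5832/7
686 < 5832/7 ⇒ no cruise
v_peak = √(686·14) = √9604 = 98
t_a = 98/14 = 7; t_c = 0
T = 2·7 = 14

t_a=7 t_c=0 v_peak=98 T=14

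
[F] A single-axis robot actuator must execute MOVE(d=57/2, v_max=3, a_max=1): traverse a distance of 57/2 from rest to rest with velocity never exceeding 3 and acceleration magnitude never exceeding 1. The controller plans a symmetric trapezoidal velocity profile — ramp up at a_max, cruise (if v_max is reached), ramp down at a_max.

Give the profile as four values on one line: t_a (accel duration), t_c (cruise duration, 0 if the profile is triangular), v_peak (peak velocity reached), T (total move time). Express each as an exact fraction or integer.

vₘ²/aₘ = 3²/1 = 9
57/2 ≥ 9 → trapezoidal
t_a = 3/1 = 3; v_peak = 3
d_cruise = 57/2 − 9 = 39/2; t_c = (39/2)/3 = 13/2
T = 2·3 + 13/2 = 25/2

t_a=3 t_c=13/2 v_peak=3 T=25/2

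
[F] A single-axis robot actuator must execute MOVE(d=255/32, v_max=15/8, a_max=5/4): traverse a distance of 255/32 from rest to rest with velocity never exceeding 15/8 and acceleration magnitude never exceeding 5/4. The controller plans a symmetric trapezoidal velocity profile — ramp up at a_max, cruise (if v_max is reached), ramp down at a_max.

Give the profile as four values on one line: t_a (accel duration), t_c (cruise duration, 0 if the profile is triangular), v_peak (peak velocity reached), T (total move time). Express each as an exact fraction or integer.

v_max²/a_max = (15/8)²/(5/4) = 45/16
255/32 ≥ 45/16 so v_max reached
t_a = (15/8)/(5/4) = 3/2; v_peak = 15/8
d_cruise = 255/32 − 45/16 = 165/32; t_c = (165/32)/(15/8) = 11/4
T = 2·3/2 + 11/4 = 23/4

t_a=3/2 t_c=11/4 v_peak=15/8 T=23/4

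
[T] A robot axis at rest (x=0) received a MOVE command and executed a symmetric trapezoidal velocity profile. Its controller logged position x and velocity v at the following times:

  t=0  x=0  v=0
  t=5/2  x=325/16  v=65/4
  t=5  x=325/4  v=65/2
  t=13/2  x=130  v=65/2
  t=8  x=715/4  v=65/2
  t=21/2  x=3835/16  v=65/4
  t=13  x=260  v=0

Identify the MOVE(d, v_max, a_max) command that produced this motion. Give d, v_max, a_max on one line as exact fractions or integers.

d=260 v_max=65/2 a_max=13/2

final state: t=13, x=260, v=0 → d = 260
a_max = (65/4−0)/(5/2−0) = 13/2
max v = 65/2 over t∈[5,8] → v_max = 65/2
check: 65/2·(5+3) = 260 ✓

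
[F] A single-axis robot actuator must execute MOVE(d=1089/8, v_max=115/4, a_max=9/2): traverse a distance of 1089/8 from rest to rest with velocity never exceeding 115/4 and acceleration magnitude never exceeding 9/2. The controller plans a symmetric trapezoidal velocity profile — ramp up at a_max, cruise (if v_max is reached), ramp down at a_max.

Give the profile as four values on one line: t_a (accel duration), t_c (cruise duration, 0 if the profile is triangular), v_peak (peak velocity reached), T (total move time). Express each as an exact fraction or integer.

t_a=11/2 t_c=0 v_peak=99/4 T=11

(v_max)²/a_max = (115/4)²/(9/2) = 13225/72
1089/8 < 13225/72 so t_c = 0
v_peak = √(1089/8·9/2) = √(9801/16) = 99/4
t_a = (99/4)/(9/2) = 11/2; t_c = 0
T = 2·11/2 = 11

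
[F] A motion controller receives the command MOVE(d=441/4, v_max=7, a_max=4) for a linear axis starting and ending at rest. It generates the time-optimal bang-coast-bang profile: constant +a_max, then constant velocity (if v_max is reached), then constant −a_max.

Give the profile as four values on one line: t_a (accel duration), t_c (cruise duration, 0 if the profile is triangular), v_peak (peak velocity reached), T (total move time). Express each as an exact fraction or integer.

vₘ²/aₘ = 7²/4 = 49/4
441/4 ≥ 49/4 so v_max reached
t_a = 7/4; v_peak = 7
d_cruise = 441/4 − 49/4 = 98; t_c = 98/7 = 14
T = 2·7/4 + 14 = 35/2

t_a=7/4 t_c=14 v_peak=7 T=35/2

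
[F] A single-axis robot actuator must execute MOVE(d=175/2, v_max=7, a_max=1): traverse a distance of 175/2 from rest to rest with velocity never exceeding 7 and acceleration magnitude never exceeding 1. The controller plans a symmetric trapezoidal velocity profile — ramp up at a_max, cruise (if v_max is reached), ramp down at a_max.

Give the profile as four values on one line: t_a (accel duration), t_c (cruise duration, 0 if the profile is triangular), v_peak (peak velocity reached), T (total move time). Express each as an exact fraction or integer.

(v_max)²/a_max = 7²/1 = 49
175/2 ≥ 49 → trapezoidal
t_a = 7/1 = 7; v_peak = 7
d_cruise = 175/2 − 49 = 77/2; t_c = (77/2)/7 = 11/2
T = 2·7 + 11/2 = 39/2

t_a=7 t_c=11/2 v_peak=7 T=39/2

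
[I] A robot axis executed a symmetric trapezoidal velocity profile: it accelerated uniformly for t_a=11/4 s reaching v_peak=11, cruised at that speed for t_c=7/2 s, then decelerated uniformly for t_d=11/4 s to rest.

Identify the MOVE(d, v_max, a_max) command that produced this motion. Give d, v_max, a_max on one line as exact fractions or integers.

a_max = 11/(11/4) = 4
d_a = ½·11·11/4 = 121/8; d_c = 11·7/2 = 77/2
d = 2·121/8 + 77/2 = 275/4
t_c = 7/2 > 0 → v_max = v_peak = 11

d=275/4 v_max=11 a_max=4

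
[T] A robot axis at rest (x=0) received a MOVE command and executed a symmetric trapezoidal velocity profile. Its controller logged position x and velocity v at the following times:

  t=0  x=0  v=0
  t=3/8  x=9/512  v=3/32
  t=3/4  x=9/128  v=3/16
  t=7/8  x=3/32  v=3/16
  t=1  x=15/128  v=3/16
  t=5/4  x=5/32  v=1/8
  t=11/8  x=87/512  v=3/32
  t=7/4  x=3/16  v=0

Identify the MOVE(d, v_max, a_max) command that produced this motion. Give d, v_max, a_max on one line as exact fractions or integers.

d=3/16 v_max=3/16 a_max=1/4

final state: t=7/4, x=3/16, v=0 → d = 3/16
a_max = (3/32−0)/(3/8−0) = 1/4
max v = 3/16 over t∈[3/4,1] → v_max = 3/16
check: 3/16·(3/4+1/4) = 3/16 ✓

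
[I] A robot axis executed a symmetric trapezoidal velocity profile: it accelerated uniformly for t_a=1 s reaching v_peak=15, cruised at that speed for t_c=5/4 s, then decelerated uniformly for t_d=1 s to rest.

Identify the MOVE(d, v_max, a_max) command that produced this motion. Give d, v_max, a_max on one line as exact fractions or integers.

d=135/4 v_max=15 a_max=15

a_max = 15/1 = 15
d_a = ½·15·1 = 15/2; d_c = 15·5/4 = 75/4
d = 2·15/2 + 75/4 = 135/4
t_c = 5/4 > 0 → v_max = v_peak = 15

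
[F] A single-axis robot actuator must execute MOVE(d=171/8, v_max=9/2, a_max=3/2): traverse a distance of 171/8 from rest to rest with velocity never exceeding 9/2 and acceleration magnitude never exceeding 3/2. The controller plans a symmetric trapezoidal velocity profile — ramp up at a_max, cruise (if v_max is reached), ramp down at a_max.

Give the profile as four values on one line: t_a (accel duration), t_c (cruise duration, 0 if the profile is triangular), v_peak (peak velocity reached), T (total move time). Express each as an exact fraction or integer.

t_a=3 t_c=7/4 v_peak=9/2 T=31/4

(v_max)²/a_max = (9/2)²/(3/2) = 27/2
171/8 ≥ 27/2 so v_max reached
t_a = (9/2)/(3/2) = 3; v_peak = 9/2
d_cruise = 171/8 − 27/2 = 63/8; t_c = (63/8)/(9/2) = 7/4
T = 2·3 + 7/4 = 31/4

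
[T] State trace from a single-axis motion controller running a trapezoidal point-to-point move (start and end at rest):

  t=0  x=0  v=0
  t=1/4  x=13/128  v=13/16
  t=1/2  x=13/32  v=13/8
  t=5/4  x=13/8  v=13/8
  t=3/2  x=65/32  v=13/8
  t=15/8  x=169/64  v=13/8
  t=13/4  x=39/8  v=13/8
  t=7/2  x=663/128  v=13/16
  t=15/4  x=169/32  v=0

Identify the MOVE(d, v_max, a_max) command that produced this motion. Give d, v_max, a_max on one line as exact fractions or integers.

final state: t=15/4, x=169/32, v=0 → d = 169/32
a_max = (13/16−0)/(1/4−0) = 13/4
max v = 13/8 over t∈[1/2,13/4] → v_max = 13/8
check: 13/8·(1/2+11/4) = 169/32 ✓

d=169/32 v_max=13/8 a_max=13/4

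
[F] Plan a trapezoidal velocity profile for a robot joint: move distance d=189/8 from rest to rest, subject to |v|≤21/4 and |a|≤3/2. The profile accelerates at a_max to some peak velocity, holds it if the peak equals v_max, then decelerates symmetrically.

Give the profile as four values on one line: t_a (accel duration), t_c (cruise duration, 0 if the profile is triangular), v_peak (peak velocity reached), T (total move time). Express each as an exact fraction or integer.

t_a=7/2 t_c=1 v_peak=21/4 T=8

(v_max)²/a_max = (21/4)²/(3/2) = 147/8
189/8 ≥ 147/8 so v_max reached
t_a = (21/4)/(3/2) = 7/2; v_peak = 21/4
d_cruise = 189/8 − 147/8 = 21/4; t_c = (21/4)/(21/4) = 1
T = 2·7/2 + 1 = 8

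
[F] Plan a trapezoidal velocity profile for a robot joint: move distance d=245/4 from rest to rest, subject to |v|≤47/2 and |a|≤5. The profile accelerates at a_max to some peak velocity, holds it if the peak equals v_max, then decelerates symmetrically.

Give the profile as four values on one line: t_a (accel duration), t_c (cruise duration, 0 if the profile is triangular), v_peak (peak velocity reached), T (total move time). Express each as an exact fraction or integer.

vₘ²/aₘ = (47/2)²/5 = 2209/20
245/4 < 2209/20 so t_c = 0
v_peak = √(245/4·5) = √(1225/4) = 35/2
t_a = (35/2)/5 = 7/2; t_c = 0
T = 2·7/2 = 7

t_a=7/2 t_c=0 v_peak=35/2 T=7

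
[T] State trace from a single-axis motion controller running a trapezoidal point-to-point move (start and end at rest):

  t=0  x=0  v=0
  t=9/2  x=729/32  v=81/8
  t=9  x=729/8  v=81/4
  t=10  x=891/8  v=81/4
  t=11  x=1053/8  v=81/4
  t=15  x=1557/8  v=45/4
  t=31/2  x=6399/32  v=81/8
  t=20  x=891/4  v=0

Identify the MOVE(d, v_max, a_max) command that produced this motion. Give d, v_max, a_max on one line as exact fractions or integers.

final state: t=20, x=891/4, v=0 → d = 891/4
a_max = (81/8−0)/(9/2−0) = 9/4
max v = 81/4 over t∈[9,11] → v_max = 81/4
check: 81/4·(9+2) = 891/4 ✓

d=891/4 v_max=81/4 a_max=9/4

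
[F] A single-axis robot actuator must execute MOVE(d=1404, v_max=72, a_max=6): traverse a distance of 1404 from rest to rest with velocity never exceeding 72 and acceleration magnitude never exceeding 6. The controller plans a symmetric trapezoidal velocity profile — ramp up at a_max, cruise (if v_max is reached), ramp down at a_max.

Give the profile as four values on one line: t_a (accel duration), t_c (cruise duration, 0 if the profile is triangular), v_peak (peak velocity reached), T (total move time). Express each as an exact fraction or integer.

t_a=12 t_c=15/2 v_peak=72 T=63/2

vₘ²/aₘ = 72²/6 = 864
1404 ≥ 864 so v_max reached
t_a = 72/6 = 12; v_peak = 72
d_cruise = 1404 − 864 = 540; t_c = 540/72 = 15/2
T = 2·12 + 15/2 = 63/2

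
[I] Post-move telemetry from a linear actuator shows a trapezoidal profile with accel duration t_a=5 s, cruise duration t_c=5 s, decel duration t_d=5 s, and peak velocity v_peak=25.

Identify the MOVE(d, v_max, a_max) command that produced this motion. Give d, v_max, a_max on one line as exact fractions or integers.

d=250 v_max=25 a_max=5

a_max = 25/5 = 5
d_a = ½·25·5 = 125/2; d_c = 25·5 = 125
d = 2·125/2 + 125 = 250
t_c = 5 > 0 ⇒ limit active, v_max = 25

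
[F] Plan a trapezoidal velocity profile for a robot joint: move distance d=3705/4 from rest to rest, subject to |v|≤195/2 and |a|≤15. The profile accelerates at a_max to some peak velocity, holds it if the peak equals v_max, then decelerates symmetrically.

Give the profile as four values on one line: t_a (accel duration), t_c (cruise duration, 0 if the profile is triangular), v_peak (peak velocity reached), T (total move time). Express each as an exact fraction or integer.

(v_max)²/a_max = (195/2)²/15 = 2535/4
3705/4 ≥ 2535/4 → trapezoidal
t_a = (195/2)/15 = 13/2; v_peak = 195/2
d_cruise = 3705/4 − 2535/4 = 585/2; t_c = (585/2)/(195/2) = 3
T = 2·13/2 + 3 = 16

t_a=13/2 t_c=3 v_peak=195/2 T=16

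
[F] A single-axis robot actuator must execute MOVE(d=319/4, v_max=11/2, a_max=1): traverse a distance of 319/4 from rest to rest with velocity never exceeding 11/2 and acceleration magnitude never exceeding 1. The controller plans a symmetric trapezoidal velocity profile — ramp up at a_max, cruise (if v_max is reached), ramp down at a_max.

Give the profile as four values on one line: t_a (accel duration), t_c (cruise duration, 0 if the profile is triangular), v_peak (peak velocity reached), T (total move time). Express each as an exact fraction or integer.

(v_max)²/a_max = (11/2)²/1 = 121/4
319/4 ≥ 121/4 → trapezoidal
t_a = (11/2)/1 = 11/2; v_peak = 11/2
d_cruise = 319/4 − 121/4 = 99/2; t_c = (99/2)/(11/2) = 9
T = 2·11/2 + 9 = 20

t_a=11/2 t_c=9 v_peak=11/2 T=20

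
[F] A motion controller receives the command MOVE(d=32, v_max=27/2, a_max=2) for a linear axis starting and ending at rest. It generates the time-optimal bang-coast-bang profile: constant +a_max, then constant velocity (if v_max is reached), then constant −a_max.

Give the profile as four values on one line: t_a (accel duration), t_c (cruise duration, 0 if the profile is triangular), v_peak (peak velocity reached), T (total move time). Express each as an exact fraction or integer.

t_a=4 t_c=0 v_peak=8 T=8

(v_max)²/a_max = (27/2)²/2 = 729/8
32 < 729/8 ⇒ no cruise
v_peak = √(32·2) = √64 = 8
t_a = 8/2 = 4; t_c = 0
T = 2·4 = 8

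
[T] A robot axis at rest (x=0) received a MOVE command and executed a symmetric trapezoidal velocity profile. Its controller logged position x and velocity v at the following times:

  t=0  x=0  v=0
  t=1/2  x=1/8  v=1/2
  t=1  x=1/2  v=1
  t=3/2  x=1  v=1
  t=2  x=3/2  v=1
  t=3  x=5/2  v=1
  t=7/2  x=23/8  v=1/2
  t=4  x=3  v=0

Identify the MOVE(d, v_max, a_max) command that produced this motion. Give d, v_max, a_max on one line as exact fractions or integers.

final state: t=4, x=3, v=0 → d = 3
a_max = (1/2−0)/(1/2−0) = 1
max v = 1 over t∈[1,3] → v_max = 1
check: 1·(1+2) = 3 ✓

d=3 v_max=1 a_max=1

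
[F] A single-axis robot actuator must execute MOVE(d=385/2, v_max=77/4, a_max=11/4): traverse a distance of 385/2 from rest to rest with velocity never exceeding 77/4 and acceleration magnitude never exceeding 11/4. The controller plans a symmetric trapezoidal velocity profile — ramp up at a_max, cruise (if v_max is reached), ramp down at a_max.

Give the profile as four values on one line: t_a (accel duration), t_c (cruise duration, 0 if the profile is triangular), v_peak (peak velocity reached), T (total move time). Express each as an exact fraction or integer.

vₘ²/aₘ = (77/4)²/(11/4) = 539/4
385/2 ≥ 539/4 → trapezoidal
t_a = (77/4)/(11/4) = 7; v_peak = 77/4
d_cruise = 385/2 − 539/4 = 231/4; t_c = (231/4)/(77/4) = 3
T = 2·7 + 3 = 17

t_a=7 t_c=3 v_peak=77/4 T=17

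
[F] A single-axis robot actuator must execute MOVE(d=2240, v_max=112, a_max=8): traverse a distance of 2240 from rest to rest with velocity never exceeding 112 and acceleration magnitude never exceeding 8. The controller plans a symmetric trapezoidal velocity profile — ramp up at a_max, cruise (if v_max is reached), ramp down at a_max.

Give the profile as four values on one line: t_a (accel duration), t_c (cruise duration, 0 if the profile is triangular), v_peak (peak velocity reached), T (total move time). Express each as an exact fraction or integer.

t_a=14 t_c=6 v_peak=112 T=34

v_max²/a_max = 112²/8 = 1568
2240 ≥ 1568 so v_max reached
t_a = 112/8 = 14; v_peak = 112
d_cruise = 2240 − 1568 = 672; t_c = 672/112 = 6
T = 2·14 + 6 = 34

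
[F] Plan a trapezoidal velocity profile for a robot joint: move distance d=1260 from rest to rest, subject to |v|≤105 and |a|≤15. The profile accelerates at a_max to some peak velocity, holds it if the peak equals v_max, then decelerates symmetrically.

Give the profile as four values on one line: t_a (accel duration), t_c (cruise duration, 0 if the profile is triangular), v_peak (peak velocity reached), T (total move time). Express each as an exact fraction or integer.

t_a=7 t_c=5 v_peak=105 T=19

vₘ²/aₘ = 105²/15 = 735
1260 ≥ 735 ⇒ cruise phase
t_a = 105/15 = 7; v_peak = 105
d_cruise = 1260 − 735 = 525; t_c = 525/105 = 5
T = 2·7 + 5 = 19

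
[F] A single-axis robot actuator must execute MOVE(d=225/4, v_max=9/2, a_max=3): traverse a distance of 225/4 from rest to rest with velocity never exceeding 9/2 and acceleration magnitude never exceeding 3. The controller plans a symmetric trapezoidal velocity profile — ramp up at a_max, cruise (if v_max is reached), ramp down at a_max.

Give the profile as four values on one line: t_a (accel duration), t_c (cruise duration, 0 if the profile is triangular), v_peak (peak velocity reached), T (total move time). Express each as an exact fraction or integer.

v_max²/a_max = (9/2)²/3 = 27/4
225/4 ≥ 27/4 → trapezoidal
t_a = (9/2)/3 = 3/2; v_peak = 9/2
d_cruise = 225/4 − 27/4 = 99/2; t_c = (99/2)/(9/2) = 11
T = 2·3/2 + 11 = 14

t_a=3/2 t_c=11 v_peak=9/2 T=14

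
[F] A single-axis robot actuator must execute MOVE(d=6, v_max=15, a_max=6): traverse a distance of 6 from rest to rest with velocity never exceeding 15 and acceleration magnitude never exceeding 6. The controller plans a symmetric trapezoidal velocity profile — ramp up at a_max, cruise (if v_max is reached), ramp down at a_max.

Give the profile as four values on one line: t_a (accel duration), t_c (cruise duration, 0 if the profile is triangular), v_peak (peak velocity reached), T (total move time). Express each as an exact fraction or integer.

vₘ²/aₘ = 15²/6 = 75/2
6 < 75/2 so t_c = 0
v_peak = √(6·6) = √36 = 6
t_a = 6/6 = 1; t_c = 0
T = 2·1 = 2

t_a=1 t_c=0 v_peak=6 T=2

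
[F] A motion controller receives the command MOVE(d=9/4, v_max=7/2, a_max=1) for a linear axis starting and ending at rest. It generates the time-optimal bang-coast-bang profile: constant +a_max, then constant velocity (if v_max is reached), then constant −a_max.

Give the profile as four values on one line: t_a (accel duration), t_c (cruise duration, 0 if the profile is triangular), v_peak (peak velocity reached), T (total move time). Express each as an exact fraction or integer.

(v_max)²/a_max = (7/2)²/1 = 49/4
9/4 < 49/4 ⇒ no cruise
v_peak = √(9/4·1) = √(9/4) = 3/2
t_a = (3/2)/1 = 3/2; t_c = 0
T = 2·3/2 = 3

t_a=3/2 t_c=0 v_peak=3/2 T=3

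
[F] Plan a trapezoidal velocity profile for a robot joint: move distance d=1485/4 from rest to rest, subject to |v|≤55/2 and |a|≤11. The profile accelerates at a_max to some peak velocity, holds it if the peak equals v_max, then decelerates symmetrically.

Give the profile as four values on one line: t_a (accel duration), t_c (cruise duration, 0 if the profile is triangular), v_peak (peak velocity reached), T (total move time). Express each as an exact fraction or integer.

v_max²/a_max = (55/2)²/11 = 275/4
1485/4 ≥ 275/4 ⇒ cruise phase
t_a = (55/2)/11 = 5/2; v_peak = 55/2
d_cruise = 1485/4 − 275/4 = 605/2; t_c = (605/2)/(55/2) = 11
T = 2·5/2 + 11 = 16

t_a=5/2 t_c=11 v_peak=55/2 T=16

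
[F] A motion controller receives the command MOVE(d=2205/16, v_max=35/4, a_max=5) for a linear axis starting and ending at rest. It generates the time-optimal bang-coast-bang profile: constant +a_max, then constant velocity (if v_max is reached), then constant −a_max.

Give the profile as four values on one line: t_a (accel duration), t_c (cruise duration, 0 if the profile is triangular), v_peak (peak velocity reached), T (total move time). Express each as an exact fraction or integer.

(v_max)²/a_max = (35/4)²/5 = 245/16
2205/16 ≥ 245/16 ⇒ cruise phase
t_a = (35/4)/5 = 7/4; v_peak = 35/4
d_cruise = 2205/16 − 245/16 = 245/2; t_c = (245/2)/(35/4) = 14
T = 2·7/4 + 14 = 35/2

t_a=7/4 t_c=14 v_peak=35/4 T=35/2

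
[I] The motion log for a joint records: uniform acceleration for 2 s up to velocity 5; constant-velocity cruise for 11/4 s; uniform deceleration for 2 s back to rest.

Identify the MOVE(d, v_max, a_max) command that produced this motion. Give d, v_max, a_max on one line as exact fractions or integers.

a_max = 5/2
d_a = ½·5·2 = 5; d_c = 5·11/4 = 55/4
d = 2·5 + 55/4 = 95/4
t_c = 11/4 > 0 ⇒ limit active, v_max = 5

d=95/4 v_max=5 a_max=5/2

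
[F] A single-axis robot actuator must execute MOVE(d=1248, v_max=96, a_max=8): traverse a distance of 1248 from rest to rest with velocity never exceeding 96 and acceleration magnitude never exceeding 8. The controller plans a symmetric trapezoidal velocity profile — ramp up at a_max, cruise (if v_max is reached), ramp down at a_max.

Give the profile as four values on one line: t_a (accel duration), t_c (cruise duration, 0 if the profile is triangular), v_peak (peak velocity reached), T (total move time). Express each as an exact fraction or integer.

(v_max)²/a_max = 96²/8 = 1152
1248 ≥ 1152 → trapezoidal
t_a = 96/8 = 12; v_peak = 96
d_cruise = 1248 − 1152 = 96; t_c = 96/96 = 1
T = 2·12 + 1 = 25

t_a=12 t_c=1 v_peak=96 T=25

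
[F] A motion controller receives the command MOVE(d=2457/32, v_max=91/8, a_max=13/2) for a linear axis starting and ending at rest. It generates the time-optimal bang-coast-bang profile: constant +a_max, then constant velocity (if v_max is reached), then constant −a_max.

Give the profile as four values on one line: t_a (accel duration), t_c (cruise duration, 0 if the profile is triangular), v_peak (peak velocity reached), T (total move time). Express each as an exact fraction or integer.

t_a=7/4 t_c=5 v_peak=91/8 T=17/2

vₘ²/aₘ = (91/8)²/(13/2) = 637/32
2457/32 ≥ 637/32 → trapezoidal
t_a = (91/8)/(13/2) = 7/4; v_peak = 91/8
d_cruise = 2457/32 − 637/32 = 455/8; t_c = (455/8)/(91/8) = 5
T = 2·7/4 + 5 = 17/2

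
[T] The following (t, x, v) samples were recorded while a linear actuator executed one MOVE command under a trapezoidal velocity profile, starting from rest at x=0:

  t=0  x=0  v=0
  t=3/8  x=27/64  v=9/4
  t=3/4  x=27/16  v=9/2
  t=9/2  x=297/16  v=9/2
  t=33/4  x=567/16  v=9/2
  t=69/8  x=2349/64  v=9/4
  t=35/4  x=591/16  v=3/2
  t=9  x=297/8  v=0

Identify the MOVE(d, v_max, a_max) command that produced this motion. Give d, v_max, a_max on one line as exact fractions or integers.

d=297/8 v_max=9/2 a_max=6

final state: t=9, x=297/8, v=0 → d = 297/8
a_max = (9/4−0)/(3/8−0) = 6
max v = 9/2 over t∈[3/4,33/4] → v_max = 9/2
check: 9/2·(3/4+15/2) = 297/8 ✓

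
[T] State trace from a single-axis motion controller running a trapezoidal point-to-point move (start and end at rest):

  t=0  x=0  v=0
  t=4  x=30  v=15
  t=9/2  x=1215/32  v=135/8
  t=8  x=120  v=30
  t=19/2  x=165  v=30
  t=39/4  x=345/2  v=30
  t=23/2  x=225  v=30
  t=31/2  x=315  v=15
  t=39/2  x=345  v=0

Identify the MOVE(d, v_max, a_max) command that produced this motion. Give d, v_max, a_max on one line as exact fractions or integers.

d=345 v_max=30 a_max=15/4

final state: t=39/2, x=345, v=0 → d = 345
a_max = (15−0)/(4−0) = 15/4
max v = 30 over t∈[8,23/2] → v_max = 30
check: 30·(8+7/2) = 345 ✓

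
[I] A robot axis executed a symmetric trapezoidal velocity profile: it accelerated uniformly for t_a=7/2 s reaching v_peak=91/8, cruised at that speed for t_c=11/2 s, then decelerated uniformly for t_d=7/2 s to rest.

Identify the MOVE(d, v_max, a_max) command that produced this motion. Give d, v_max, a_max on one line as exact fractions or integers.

a_max = (91/8)/(7/2) = 13/4
d_a = ½·91/8·7/2 = 637/32; d_c = 91/8·11/2 = 1001/16
d = 2·637/32 + 1001/16 = 819/8
t_c = 11/2 > 0 → v_max = v_peak = 91/8

d=819/8 v_max=91/8 a_max=13/4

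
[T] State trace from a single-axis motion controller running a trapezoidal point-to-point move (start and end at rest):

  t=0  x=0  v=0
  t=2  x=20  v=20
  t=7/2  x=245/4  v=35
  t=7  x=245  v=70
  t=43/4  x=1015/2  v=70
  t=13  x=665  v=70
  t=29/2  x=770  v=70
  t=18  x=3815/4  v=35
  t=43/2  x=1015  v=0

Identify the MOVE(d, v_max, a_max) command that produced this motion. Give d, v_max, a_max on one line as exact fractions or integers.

final state: t=43/2, x=1015, v=0 → d = 1015
a_max = (20−0)/(2−0) = 10
max v = 70 over t∈[7,29/2] → v_max = 70
check: 70·(7+15/2) = 1015 ✓

d=1015 v_max=70 a_max=10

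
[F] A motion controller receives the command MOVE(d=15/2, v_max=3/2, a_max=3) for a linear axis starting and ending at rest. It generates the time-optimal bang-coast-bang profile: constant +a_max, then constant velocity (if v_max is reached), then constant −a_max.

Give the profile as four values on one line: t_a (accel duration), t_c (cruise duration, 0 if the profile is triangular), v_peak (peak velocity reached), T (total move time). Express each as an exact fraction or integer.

vₘ²/aₘ = (3/2)²/3 = 3/4
15/2 ≥ 3/4 so v_max reached
t_a = (3/2)/3 = 1/2; v_peak = 3/2
d_cruise = 15/2 − 3/4 = 27/4; t_c = (27/4)/(3/2) = 9/2
T = 2·1/2 + 9/2 = 11/2

t_a=1/2 t_c=9/2 v_peak=3/2 T=11/2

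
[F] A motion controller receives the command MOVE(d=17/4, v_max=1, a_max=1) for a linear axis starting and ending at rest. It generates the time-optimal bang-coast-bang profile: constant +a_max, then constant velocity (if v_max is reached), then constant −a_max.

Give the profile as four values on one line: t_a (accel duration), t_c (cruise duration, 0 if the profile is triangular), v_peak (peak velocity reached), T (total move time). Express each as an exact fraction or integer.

v_max²/a_max = 1²/1 = 1
17/4 ≥ 1 so v_max reached
t_a = 1/1 = 1; v_peak = 1
d_cruise = 17/4 − 1 = 13/4; t_c = (13/4)/1 = 13/4
T = 2·1 + 13/4 = 21/4

t_a=1 t_c=13/4 v_peak=1 T=21/4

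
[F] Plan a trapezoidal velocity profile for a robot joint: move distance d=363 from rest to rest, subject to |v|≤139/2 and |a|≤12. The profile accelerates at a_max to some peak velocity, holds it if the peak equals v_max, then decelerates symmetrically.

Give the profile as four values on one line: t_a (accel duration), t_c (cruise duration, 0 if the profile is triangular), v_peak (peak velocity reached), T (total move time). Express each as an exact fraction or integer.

v_max²/a_max = (139/2)²/12 = 19321/48
363 < 19321/48 ⇒ no cruise
v_peak = √(363·12) = √4356 = 66
t_a = 66/12 = 11/2; t_c = 0
T = 2·11/2 = 11

t_a=11/2 t_c=0 v_peak=66 T=11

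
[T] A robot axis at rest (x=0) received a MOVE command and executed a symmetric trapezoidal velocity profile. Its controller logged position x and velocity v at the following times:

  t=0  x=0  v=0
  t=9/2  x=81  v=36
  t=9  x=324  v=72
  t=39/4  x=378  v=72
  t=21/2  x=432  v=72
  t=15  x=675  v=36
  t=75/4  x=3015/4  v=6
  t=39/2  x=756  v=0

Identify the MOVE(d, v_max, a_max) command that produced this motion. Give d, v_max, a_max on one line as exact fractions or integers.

d=756 v_max=72 a_max=8

final state: t=39/2, x=756, v=0 → d = 756
a_max = (36−0)/(9/2−0) = 8
max v = 72 over t∈[9,21/2] → v_max = 72
check: 72·(9+3/2) = 756 ✓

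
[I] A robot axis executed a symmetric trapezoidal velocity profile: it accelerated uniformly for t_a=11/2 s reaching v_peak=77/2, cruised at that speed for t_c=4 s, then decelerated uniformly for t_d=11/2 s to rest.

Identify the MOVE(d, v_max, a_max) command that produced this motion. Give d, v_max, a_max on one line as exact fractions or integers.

d=1463/4 v_max=77/2 a_max=7

a_max = (77/2)/(11/2) = 7
d_a = ½·77/2·11/2 = 847/8; d_c = 77/2·4 = 154
d = 2·847/8 + 154 = 1463/4
t_c = 4 > 0 so v_max = 77/2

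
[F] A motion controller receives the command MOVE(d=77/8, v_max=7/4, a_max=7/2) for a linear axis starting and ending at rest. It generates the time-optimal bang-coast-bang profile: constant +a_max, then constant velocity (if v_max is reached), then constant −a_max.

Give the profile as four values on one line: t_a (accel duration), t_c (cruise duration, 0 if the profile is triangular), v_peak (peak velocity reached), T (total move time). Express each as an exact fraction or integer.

t_a=1/2 t_c=5 v_peak=7/4 T=6

(v_max)²/a_max = (7/4)²/(7/2) = 7/8
77/8 ≥ 7/8 → trapezoidal
t_a = (7/4)/(7/2) = 1/2; v_peak = 7/4
d_cruise = 77/8 − 7/8 = 35/4; t_c = (35/4)/(7/4) = 5
T = 2·1/2 + 5 = 6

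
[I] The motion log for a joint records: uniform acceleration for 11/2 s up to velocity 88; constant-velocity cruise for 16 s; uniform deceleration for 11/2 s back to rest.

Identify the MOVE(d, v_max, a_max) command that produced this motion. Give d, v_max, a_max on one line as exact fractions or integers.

d=1892 v_max=88 a_max=16

a_max = 88/(11/2) = 16
d_a = ½·88·11/2 = 242; d_c = 88·16 = 1408
d = 2·242 + 1408 = 1892
t_c = 16 > 0 → v_max = v_peak = 88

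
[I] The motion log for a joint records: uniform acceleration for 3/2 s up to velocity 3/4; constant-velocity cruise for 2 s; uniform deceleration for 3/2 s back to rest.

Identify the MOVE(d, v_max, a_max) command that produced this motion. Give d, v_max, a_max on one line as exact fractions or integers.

d=21/8 v_max=3/4 a_max=1/2

a_max = (3/4)/(3/2) = 1/2
d_a = ½·3/4·3/2 = 9/16; d_c = 3/4·2 = 3/2
d = 2·9/16 + 3/2 = 21/8
t_c = 2 > 0 → v_max = v_peak = 3/4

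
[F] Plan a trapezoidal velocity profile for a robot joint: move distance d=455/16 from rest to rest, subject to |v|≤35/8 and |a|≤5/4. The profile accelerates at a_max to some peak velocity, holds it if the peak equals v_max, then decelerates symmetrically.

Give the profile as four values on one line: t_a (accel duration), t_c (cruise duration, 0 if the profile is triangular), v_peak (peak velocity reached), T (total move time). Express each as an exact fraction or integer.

t_a=7/2 t_c=3 v_peak=35/8 T=10

v_max²/a_max = (35/8)²/(5/4) = 245/16
455/16 ≥ 245/16 ⇒ cruise phase
t_a = (35/8)/(5/4) = 7/2; v_peak = 35/8
d_cruise = 455/16 − 245/16 = 105/8; t_c = (105/8)/(35/8) = 3
T = 2·7/2 + 3 = 10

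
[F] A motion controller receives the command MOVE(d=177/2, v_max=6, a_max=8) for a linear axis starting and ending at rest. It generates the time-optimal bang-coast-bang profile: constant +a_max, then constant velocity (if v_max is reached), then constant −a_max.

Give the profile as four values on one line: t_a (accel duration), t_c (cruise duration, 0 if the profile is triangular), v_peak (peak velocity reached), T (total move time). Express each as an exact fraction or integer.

t_a=3/4 t_c=14 v_peak=6 T=31/2

vₘ²/aₘ = 6²/8 = 9/2
177/2 ≥ 9/2 → trapezoidal
t_a = 6/8 = 3/4; v_peak = 6
d_cruise = 177/2 − 9/2 = 84; t_c = 84/6 = 14
T = 2·3/4 + 14 = 31/2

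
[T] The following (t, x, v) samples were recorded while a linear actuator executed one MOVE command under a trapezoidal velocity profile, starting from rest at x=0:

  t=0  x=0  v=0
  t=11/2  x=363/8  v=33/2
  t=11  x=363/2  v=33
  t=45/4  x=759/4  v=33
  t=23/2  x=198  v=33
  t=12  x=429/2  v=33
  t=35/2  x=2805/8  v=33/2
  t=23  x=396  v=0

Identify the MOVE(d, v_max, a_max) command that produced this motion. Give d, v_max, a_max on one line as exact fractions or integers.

d=396 v_max=33 a_max=3

final state: t=23, x=396, v=0 → d = 396
a_max = (33/2−0)/(11/2−0) = 3
max v = 33 over t∈[11,12] → v_max = 33
check: 33·(11+1) = 396 ✓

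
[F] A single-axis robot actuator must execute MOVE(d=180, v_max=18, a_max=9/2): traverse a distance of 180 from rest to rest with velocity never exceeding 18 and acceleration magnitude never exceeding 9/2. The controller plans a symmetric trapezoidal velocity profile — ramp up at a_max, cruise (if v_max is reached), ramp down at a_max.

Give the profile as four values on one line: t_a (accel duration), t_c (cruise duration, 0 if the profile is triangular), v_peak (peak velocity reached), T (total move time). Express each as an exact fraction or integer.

vₘ²/aₘ = 18²/(9/2) = 72
180 ≥ 72 so v_max reached
t_a = 18/(9/2) = 4; v_peak = 18
d_cruise = 180 − 72 = 108; t_c = 108/18 = 6
T = 2·4 + 6 = 14

t_a=4 t_c=6 v_peak=18 T=14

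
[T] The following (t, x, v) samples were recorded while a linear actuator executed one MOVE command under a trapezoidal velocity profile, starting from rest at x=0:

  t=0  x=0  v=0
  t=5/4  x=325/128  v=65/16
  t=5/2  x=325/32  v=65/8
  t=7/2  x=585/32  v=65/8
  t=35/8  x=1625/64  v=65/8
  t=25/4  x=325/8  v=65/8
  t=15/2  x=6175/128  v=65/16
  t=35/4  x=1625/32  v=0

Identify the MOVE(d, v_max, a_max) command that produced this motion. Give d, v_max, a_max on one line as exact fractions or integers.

final state: t=35/4, x=1625/32, v=0 → d = 1625/32
a_max = (65/16−0)/(5/4−0) = 13/4
max v = 65/8 over t∈[5/2,25/4] → v_max = 65/8
check: 65/8·(5/2+15/4) = 1625/32 ✓

d=1625/32 v_max=65/8 a_max=13/4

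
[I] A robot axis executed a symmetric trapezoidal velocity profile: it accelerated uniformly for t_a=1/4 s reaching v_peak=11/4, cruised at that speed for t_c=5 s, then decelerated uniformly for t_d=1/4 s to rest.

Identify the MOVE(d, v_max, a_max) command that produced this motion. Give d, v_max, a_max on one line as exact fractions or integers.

a_max = (11/4)/(1/4) = 11
d_a = ½·11/4·1/4 = 11/32; d_c = 11/4·5 = 55/4
d = 2·11/32 + 55/4 = 231/16
t_c = 5 > 0 → v_max = v_peak = 11/4

d=231/16 v_max=11/4 a_max=11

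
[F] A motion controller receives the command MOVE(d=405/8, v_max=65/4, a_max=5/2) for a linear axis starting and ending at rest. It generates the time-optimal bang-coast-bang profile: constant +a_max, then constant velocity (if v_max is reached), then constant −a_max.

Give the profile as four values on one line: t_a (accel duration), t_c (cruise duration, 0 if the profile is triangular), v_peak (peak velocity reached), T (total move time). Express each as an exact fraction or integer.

v_max²/a_max = (65/4)²/(5/2) = 845/8
405/8 < 845/8 so t_c = 0
v_peak = √(405/8·5/2) = √(2025/16) = 45/4
t_a = (45/4)/(5/2) = 9/2; t_c = 0
T = 2·9/2 = 9

t_a=9/2 t_c=0 v_peak=45/4 T=9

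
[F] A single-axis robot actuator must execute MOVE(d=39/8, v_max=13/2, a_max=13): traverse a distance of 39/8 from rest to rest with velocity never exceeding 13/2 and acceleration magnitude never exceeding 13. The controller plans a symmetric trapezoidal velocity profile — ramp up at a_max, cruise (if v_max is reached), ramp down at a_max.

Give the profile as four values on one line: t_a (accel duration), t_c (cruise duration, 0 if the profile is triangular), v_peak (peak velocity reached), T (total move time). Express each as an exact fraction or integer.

t_a=1/2 t_c=1/4 v_peak=13/2 T=5/4

(v_max)²/a_max = (13/2)²/13 = 13/4
39/8 ≥ 13/4 so v_max reached
t_a = (13/2)/13 = 1/2; v_peak = 13/2
d_cruise = 39/8 − 13/4 = 13/8; t_c = (13/8)/(13/2) = 1/4
T = 2·1/2 + 1/4 = 5/4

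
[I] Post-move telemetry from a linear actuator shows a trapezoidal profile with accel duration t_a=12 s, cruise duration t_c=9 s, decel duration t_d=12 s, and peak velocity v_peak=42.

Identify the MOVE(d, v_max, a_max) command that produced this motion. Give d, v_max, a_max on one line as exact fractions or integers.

a_max = 42/12 = 7/2
d_a = ½·42·12 = 252; d_c = 42·9 = 378
d = 2·252 + 378 = 882
t_c = 9 > 0 ⇒ limit active, v_max = 42

d=882 v_max=42 a_max=7/2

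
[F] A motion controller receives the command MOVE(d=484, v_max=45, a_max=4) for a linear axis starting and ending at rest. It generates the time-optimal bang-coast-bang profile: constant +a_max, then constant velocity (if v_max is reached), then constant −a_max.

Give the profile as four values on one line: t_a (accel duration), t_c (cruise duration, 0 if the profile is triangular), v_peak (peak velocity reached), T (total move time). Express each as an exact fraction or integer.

t_a=11 t_c=0 v_peak=44 T=22

v_max²/a_max = 45²/4 = 2025/4
484 < 2025/4 → triangular
v_peak = √(484·4) = √1936 = 44
t_a = 44/4 = 11; t_c = 0
T = 2·11 = 22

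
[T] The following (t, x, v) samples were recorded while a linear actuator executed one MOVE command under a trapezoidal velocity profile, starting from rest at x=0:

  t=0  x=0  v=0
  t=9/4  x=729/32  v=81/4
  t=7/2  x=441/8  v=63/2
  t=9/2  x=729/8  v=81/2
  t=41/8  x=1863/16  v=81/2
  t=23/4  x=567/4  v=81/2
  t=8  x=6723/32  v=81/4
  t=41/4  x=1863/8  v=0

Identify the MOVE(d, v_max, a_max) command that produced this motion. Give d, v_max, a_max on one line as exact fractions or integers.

final state: t=41/4, x=1863/8, v=0 → d = 1863/8
a_max = (81/4−0)/(9/4−0) = 9
max v = 81/2 over t∈[9/2,23/4] → v_max = 81/2
check: 81/2·(9/2+5/4) = 1863/8 ✓

d=1863/8 v_max=81/2 a_max=9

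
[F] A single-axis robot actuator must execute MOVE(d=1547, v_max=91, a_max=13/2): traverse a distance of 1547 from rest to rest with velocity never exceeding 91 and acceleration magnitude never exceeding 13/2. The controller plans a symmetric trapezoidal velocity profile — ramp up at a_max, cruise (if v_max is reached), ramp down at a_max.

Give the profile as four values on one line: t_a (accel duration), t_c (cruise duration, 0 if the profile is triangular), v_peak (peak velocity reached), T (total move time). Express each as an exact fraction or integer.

t_a=14 t_c=3 v_peak=91 T=31

(v_max)²/a_max = 91²/(13/2) = 1274
1547 ≥ 1274 so v_max reached
t_a = 91/(13/2) = 14; v_peak = 91
d_cruise = 1547 − 1274 = 273; t_c = 273/91 = 3
T = 2·14 + 3 = 31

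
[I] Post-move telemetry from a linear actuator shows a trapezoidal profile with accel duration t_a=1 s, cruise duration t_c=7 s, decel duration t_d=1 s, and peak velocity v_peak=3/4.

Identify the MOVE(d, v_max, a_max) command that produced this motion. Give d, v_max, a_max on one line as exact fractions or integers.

d=6 v_max=3/4 a_max=3/4

a_max = (3/4)/1 = 3/4
d_a = ½·3/4·1 = 3/8; d_c = 3/4·7 = 21/4
d = 2·3/8 + 21/4 = 6
t_c = 7 > 0 → v_max = v_peak = 3/4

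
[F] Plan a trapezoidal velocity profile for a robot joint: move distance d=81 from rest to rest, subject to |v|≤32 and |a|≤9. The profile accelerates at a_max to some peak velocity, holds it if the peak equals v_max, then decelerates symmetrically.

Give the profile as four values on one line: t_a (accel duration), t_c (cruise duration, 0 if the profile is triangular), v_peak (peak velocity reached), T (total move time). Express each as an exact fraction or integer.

t_a=3 t_c=0 v_peak=27 T=6

v_max²/a_max = 32²/9 = 1024/9
81 < 1024/9 so t_c = 0
v_peak = √(81·9) = √729 = 27
t_a = 27/9 = 3; t_c = 0
T = 2·3 = 6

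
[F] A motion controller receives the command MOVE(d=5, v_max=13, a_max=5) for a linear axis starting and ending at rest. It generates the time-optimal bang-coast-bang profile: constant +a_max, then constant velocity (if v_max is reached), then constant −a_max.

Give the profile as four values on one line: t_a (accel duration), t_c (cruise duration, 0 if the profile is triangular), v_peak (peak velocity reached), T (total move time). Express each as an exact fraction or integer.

t_a=1 t_c=0 v_peak=5 T=2

v_max²/a_max = 13²/5 = 169/5
5 < 169/5 ⇒ no cruise
v_peak = √(5·5) = √25 = 5
t_a = 5/5 = 1; t_c = 0
T = 2·1 = 2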